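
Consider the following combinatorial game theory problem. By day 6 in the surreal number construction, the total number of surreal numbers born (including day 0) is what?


Day 0: {|} = 0 is born. Count = 1.
Day n: the number of surreal numbers born by day n is 2^(n+1) - 1.
By day 0: 2^1 - 1 = 1
By day 1: 2^2 - 1 = 3
By day 2: 2^3 - 1 = 7
By day 3: 2^4 - 1 = 15
By day 4: 2^5 - 1 = 31
By day 5: 2^6 - 1 = 63
By day 6: 2^7 - 1 = 127
By day 6: 127 surreal numbers.

127


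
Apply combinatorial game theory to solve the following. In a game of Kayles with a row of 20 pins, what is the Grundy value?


Kayles: a move removes 1 or 2 adjacent pins from a contiguous row.
Removing pins from a row of k leaves two independent rows (a, b) with a + b = k - 1 (one pin) or a + b = k - 2 (two pins); an end removal gives a = 0.
By Sprague-Grundy, G(k) = mex{ G(a) XOR G(b) } over all these splits. G(0) = 0.
G(1): splits (0,0):0^0=0 -> mex({0}) = 1
G(2): splits (0,1):0^1=1 (0,0):0^0=0 -> mex({0, 1}) = 2
G(3): splits (0,2):0^2=2 (1,1):1^1=0 (0,1):0^1=1 -> mex({0, 1, 2}) = 3
G(4): splits (0,3):0^3=3 (1,2):1^2=3 (0,2):0^2=2 (1,1):1^1=0 -> mex({0, 2, 3}) = 1
G(5): splits (0,4):0^1=1 (1,3):1^3=2 (2,2):2^2=0 (0,3):0^3=3 (1,2):1^2=3 -> mex({0, 1, 2, 3}) = 4
G(6) = mex({0, 1, 2, 4}) = 3
G(7) = mex({0, 1, 3, 4, 5}) = 2
G(8) = mex({0, 2, 3, 5, 6}) = 1
G(9) = mex({0, 1, 2, 3, 6, 7}) = 4
G(10) = mex({0, 1, 3, 4, 5, 7}) = 2
G(11) = mex({0, 1, 2, 3, 4, 5}) = 6
G(12) = mex({0, 1, 2, 3, 5, 6, 7}) = 4
G(13) = mex({0, 2, 3, 4, 6, 7}) = 1
G(14) = mex({0, 1, 4, 5, 6, 7}) = 2
G(15) = mex({0, 1, 2, 3, 4, 5, 6}) = 7
G(16) = mex({0, 2, 3, 5, 6, 7}) = 1
G(17) = mex({0, 1, 2, 3, 5, 6, 7}) = 4
G(18) = mex({0, 1, 2, 4, 5, 6}) = 3
G(19) = mex({0, 1, 3, 4, 5, 7}) = 2
G(20) = mex({0, 2, 3, 4, 5, 6, 7}) = 1
Therefore G(20) = 1.

1


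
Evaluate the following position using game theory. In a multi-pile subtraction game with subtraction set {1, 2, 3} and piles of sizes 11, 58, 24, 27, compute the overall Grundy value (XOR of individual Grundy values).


Subtraction set: {1, 2, 3}
For this subtraction set, G(n) = n mod 4 (period = max + 1 = 4).
Pile 1 (size 11): G(11) = 11 mod 4 = 3
Pile 2 (size 58): G(58) = 58 mod 4 = 2
Pile 3 (size 24): G(24) = 24 mod 4 = 0
Pile 4 (size 27): G(27) = 27 mod 4 = 3
Total Grundy value = XOR of all: 3 XOR 2 XOR 0 XOR 3 = 2

2


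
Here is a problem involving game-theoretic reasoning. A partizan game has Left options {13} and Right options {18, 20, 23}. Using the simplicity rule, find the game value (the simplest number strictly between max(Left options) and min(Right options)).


Left options: {13}, max = 13
Right options: {18, 20, 23}, min = 18
All options are numbers and max(Left) < min(Right), so by the simplicity theorem the value is the simplest (earliest-born) number strictly between 13 and 18.
Integers 14 through 17 all lie strictly between 13 and 18.
Among integers, the simplest (lowest birthday = smallest |n|; 0 is born on day 0, +-n on day n) is 14.
No non-integer in the interval can be simpler: if x is a non-integer in the interval, then floor(x) or ceil(x) also lies in the interval (the interval contains an integer), and both are proper prefixes of x's sign expansion, i.e. born earlier. So the game value is 14.
Game value = 14

14


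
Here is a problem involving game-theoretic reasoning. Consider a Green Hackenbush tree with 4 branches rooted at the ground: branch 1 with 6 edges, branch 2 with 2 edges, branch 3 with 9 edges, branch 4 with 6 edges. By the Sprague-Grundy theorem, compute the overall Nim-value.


The tree has 4 branches from the ground vertex.
In Green Hackenbush, the Nim-value of a simple path of length k is k.
Branch 1: length 6, Nim-value = 6
Branch 2: length 2, Nim-value = 2
Branch 3: length 9, Nim-value = 9
Branch 4: length 6, Nim-value = 6
Total Nim-value = XOR of all branch values:
0 XOR 6 = 6
6 XOR 2 = 4
4 XOR 9 = 13
13 XOR 6 = 11
Nim-value of the tree = 11

11


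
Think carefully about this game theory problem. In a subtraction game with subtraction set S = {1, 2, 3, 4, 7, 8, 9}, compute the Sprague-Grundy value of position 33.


The subtraction set is S = {1, 2, 3, 4, 7, 8, 9}.
G(k) = mex{ G(k - s) : s in S, s <= k }. We compute iteratively: G(0) = 0.
G(1) = mex({0}) = 1
G(2) = mex({0, 1}) = 2
G(3) = mex({0, 1, 2}) = 3
G(4) = mex({0, 1, 2, 3}) = 4
G(5) = mex({1, 2, 3, 4}) = 0
G(6) = mex({0, 2, 3, 4}) = 1
G(7) = mex({0, 1, 3, 4}) = 2
G(8) = mex({0, 1, 2, 4}) = 3
G(9) = mex({0, 1, 2, 3}) = 4
G(10) = mex({1, 2, 3, 4}) = 0
G(11) = mex({0, 2, 3, 4}) = 1
G(12) = mex({0, 1, 3, 4}) = 2
G(13) = mex({0, 1, 2, 4}) = 3
Observe that G(5)..G(13) = 0, 1, 2, 3, 4, 0, 1, 2, 3 repeats G(0)..G(8) = 0, 1, 2, 3, 4, 0, 1, 2, 3.
For k >= max(S) = 9, G(k) is determined by the previous 9 values G(k-9)..G(k-1); a window of 9 consecutive values has recurred shifted by 5, so by induction G(k + 5) = G(k) for all k >= 0: the sequence is periodic from the start with period 5.
One period: G(0..4) = 0, 1, 2, 3, 4.
33 mod 5 = 3, so G(33) = G(3) = 3.

3


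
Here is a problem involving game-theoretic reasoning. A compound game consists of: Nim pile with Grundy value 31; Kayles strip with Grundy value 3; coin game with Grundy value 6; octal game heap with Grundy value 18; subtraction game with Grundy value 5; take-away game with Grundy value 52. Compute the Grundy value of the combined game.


By the Sprague-Grundy theorem, the Grundy value of a sum of games is the XOR of individual Grundy values.
Nim pile: Grundy value = 31. Running XOR: 0 XOR 31 = 31
Kayles strip: Grundy value = 3. Running XOR: 31 XOR 3 = 28
coin game: Grundy value = 6. Running XOR: 28 XOR 6 = 26
octal game heap: Grundy value = 18. Running XOR: 26 XOR 18 = 8
subtraction game: Grundy value = 5. Running XOR: 8 XOR 5 = 13
take-away game: Grundy value = 52. Running XOR: 13 XOR 52 = 57
The combined Grundy value is 57.

57


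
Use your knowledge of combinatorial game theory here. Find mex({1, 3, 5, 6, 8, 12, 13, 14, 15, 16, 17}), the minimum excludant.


Set = {1, 3, 5, 6, 8, 12, 13, 14, 15, 16, 17}
0 is NOT in the set. This is the mex.
mex = 0

0


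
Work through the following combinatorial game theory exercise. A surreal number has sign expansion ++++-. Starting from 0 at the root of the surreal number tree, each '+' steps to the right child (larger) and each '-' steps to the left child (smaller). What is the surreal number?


Sign expansion: ++++-
Rule: track bounds (lo, hi), initially (-inf, +inf). On '+', the current value becomes lo and we move to the simplest number in (value, hi): value + 1 if hi = +inf, otherwise the midpoint (value + hi)/2. On '-', the current value becomes hi and we move to value - 1 if lo = -inf, otherwise the midpoint (lo + value)/2.
Start at 0.
Step 1: sign = +, move right. Bounds: (0, +inf). Value = 1
Step 2: sign = +, move right. Bounds: (1, +inf). Value = 2
Step 3: sign = +, move right. Bounds: (2, +inf). Value = 3
Step 4: sign = +, move right. Bounds: (3, +inf). Value = 4
Step 5: sign = -, move left. Bounds: (3, 4). Value = 7/2
The surreal number with sign expansion ++++- is 7/2.

7/2


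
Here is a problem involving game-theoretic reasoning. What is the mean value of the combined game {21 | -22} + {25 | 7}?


G1 = {21 | -22}, G2 = {25 | 7}
Each is a switch {a | b} with numbers a > b; its mean value is (a + b)/2, and mean value is additive over game sums: m(G1 + G2) = m(G1) + m(G2).
Mean of G1 = (21 + (-22))/2 = -1/2 = -1/2
Mean of G2 = (25 + (7))/2 = 32/2 = 16
Mean of G1 + G2 = -1/2 + 16 = 31/2

31/2


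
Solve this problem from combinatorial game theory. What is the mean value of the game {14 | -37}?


Game = {14 | -37}, a switch {a | b} with numbers a > b.
Its thermograph has left wall a - t and right wall b + t, which meet at t = (a - b)/2, where both equal (a + b)/2. So the mast (mean value) is at (a + b)/2.
Mean = (14 + (-37))/2 = -23/2 = -23/2

-23/2


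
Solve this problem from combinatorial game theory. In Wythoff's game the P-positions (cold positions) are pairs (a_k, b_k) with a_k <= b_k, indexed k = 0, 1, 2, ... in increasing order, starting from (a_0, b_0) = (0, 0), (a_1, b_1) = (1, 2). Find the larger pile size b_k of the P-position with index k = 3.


By Wythoff's theorem, a_k = floor(k * phi) and b_k = floor(k * phi^2) = a_k + k, where phi = (1 + sqrt(5))/2 is the golden ratio.
phi = (1 + sqrt(5))/2 = 1.618034
phi^2 = phi + 1 = 2.618034
k = 3
k * phi^2 = 3 * 2.618034 = 7.854102
b_3 = floor(k * phi^2) = 7 (check: a_3 + k = 4 + 3 = 7)

7


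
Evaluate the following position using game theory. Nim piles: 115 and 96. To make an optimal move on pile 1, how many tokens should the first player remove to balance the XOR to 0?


Piles: 115 and 96
Current XOR: 115 XOR 96 = 19 (non-zero, so this is an N-position).
To make the XOR zero, we need to find a move that balances the piles.
For pile 1 (size 115): target = 115 XOR 19 = 96
We reduce pile 1 from 115 to 96.
Tokens removed: 115 - 96 = 19
Verification: 96 XOR 96 = 0

19


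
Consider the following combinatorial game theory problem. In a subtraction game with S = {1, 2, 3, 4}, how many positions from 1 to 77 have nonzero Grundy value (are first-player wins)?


Subtraction set S = {1, 2, 3, 4}, so G(n) = n mod 5.
G(n) = 0 when n is a multiple of 5.
Multiples of 5 in [1, 77]: 15
N-positions (nonzero Grundy) = 77 - 15 = 62

62


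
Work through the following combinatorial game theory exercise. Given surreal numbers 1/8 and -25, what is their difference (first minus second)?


x = 1/8, y = -25
Converting to common denominator: 8
x = 1/8, y = -200/8
x - y = 1/8 - -25 = 201/8

201/8


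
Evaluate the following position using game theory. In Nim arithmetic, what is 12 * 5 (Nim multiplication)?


Nim multiplication is bilinear over XOR: (u XOR v) * w = (u*w) XOR (v*w).
So we split each operand into its bit components and XOR the pairwise Nim products.
12 = 4 + 8 (as XOR of powers of 2).
5 = 1 + 4 (as XOR of powers of 2).
Using the standard Nim-product table on single bits:
  2*2 = 3,   2*4 = 8,   2*8 = 12,
  4*4 = 6,   4*8 = 11,  8*8 = 13,
and  1*x = x (identity), k*l = l*k (commutative).
Pairwise Nim products:
  4 * 1 = 4
  4 * 4 = 6
  8 * 1 = 8
  8 * 4 = 11
XOR them: 4 XOR 6 XOR 8 XOR 11 = 1.
Result: 12 * 5 = 1 (in Nim).

1


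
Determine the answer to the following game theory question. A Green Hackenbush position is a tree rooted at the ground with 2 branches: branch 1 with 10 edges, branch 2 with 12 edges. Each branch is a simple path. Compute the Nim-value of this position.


The tree has 2 branches from the ground vertex.
In Green Hackenbush, the Nim-value of a simple path of length k is k.
Branch 1: length 10, Nim-value = 10
Branch 2: length 12, Nim-value = 12
Total Nim-value = XOR of all branch values:
0 XOR 10 = 10
10 XOR 12 = 6
Nim-value of the tree = 6

6


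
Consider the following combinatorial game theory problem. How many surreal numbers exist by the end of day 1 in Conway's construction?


Day 0: {|} = 0 is born. Count = 1.
Day n: the number of surreal numbers born by day n is 2^(n+1) - 1.
By day 0: 2^1 - 1 = 1
By day 1: 2^2 - 1 = 3
By day 1: 3 surreal numbers.

3


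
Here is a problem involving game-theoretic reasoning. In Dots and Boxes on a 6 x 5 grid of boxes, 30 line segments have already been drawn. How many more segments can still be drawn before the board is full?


Grid: 6 x 5 boxes, i.e. 7 rows and 6 columns of dots.
Horizontal edges: (rows + 1) * cols = 7 * 5 = 35
Vertical edges: rows * (cols + 1) = 6 * 6 = 36
Total edges: 35 + 36 = 71
Edges drawn: 30
Remaining: 71 - 30 = 41

41


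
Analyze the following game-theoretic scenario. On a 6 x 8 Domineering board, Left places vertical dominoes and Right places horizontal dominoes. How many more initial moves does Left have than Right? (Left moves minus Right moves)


Board is 6 x 8 (rows x cols).
Left (vertical) placements: (rows-1) * cols = 5 * 8 = 40
Right (horizontal) placements: rows * (cols-1) = 6 * 7 = 42
Advantage = Left - Right = 40 - 42 = -2

-2


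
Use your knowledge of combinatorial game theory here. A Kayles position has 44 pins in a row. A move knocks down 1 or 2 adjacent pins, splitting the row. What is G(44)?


Kayles: a move removes 1 or 2 adjacent pins from a contiguous row.
Removing pins from a row of k leaves two independent rows (a, b) with a + b = k - 1 (one pin) or a + b = k - 2 (two pins); an end removal gives a = 0.
By Sprague-Grundy, G(k) = mex{ G(a) XOR G(b) } over all these splits. G(0) = 0.
G(1): splits (0,0):0^0=0 -> mex({0}) = 1
G(2): splits (0,1):0^1=1 (0,0):0^0=0 -> mex({0, 1}) = 2
G(3): splits (0,2):0^2=2 (1,1):1^1=0 (0,1):0^1=1 -> mex({0, 1, 2}) = 3
G(4): splits (0,3):0^3=3 (1,2):1^2=3 (0,2):0^2=2 (1,1):1^1=0 -> mex({0, 2, 3}) = 1
G(5): splits (0,4):0^1=1 (1,3):1^3=2 (2,2):2^2=0 (0,3):0^3=3 (1,2):1^2=3 -> mex({0, 1, 2, 3}) = 4
G(6) = mex({0, 1, 2, 4}) = 3
G(7) = mex({0, 1, 3, 4, 5}) = 2
G(8) = mex({0, 2, 3, 5, 6}) = 1
G(9) = mex({0, 1, 2, 3, 6, 7}) = 4
G(10) = mex({0, 1, 3, 4, 5, 7}) = 2
G(11) = mex({0, 1, 2, 3, 4, 5}) = 6
G(12) = mex({0, 1, 2, 3, 5, 6, 7}) = 4
G(13) = mex({0, 2, 3, 4, 6, 7}) = 1
G(14) = mex({0, 1, 4, 5, 6, 7}) = 2
G(15) = mex({0, 1, 2, 3, 4, 5, 6}) = 7
G(16) = mex({0, 2, 3, 5, 6, 7}) = 1
G(17) = mex({0, 1, 2, 3, 5, 6, 7}) = 4
G(18) = mex({0, 1, 2, 4, 5, 6}) = 3
G(19) = mex({0, 1, 3, 4, 5, 7}) = 2
G(20) = mex({0, 2, 3, 4, 5, 6, 7}) = 1
G(21) = mex({0, 1, 2, 3, 5, 6, 7}) = 4
G(22) = mex({0, 1, 2, 3, 4, 5, 7}) = 6
G(23) = mex({0, 1, 2, 3, 4, 5, 6}) = 7
G(24) = mex({0, 1, 2, 3, 5, 6, 7}) = 4
G(25) = mex({0, 2, 3, 4, 6, 7}) = 1
G(26) = mex({0, 1, 3, 4, 5, 6, 7}) = 2
G(27) = mex({0, 1, 2, 3, 4, 5, 6, 7}) = 8
G(28) = mex({0, 1, 2, 3, 4, 6, 7, 8}) = 5
G(29) = mex({0, 1, 2, 3, 5, 6, 7, 8, 9}) = 4
G(30) = mex({0, 1, 2, 3, 4, 5, 6, 9, 10}) = 7
G(31) = mex({0, 1, 3, 4, 5, 7, 10, 11}) = 2
G(32) = mex({0, 2, 3, 4, 5, 6, 7, 9, 11}) = 1
G(33) = mex({0, 1, 2, 3, 4, 5, 6, 7, 9, 12}) = 8
G(34) = mex({0, 1, 2, 3, 4, 5, 7, 8, 11, 12}) = 6
G(35) = mex({0, 1, 2, 3, 4, 5, 6, 8, 9, 10, 11}) = 7
G(36) = mex({0, 1, 2, 3, 5, 6, 7, 9, 10}) = 4
G(37) = mex({0, 2, 3, 4, 6, 7, 9, 10, 11, 12}) = 1
G(38) = mex({0, 1, 3, 4, 5, 6, 7, 9, 10, 11, 12}) = 2
G(39) = mex({0, 1, 2, 4, 5, 6, 7, 9, 10, 12, 14}) = 3
G(40) = mex({0, 2, 3, 4, 6, 7, 11, 12, 14}) = 1
G(41) = mex({0, 1, 2, 3, 5, 6, 7, 9, 10, 11, 12}) = 4
G(42) = mex({0, 1, 2, 3, 4, 5, 6, 9, 10}) = 7
G(43) = mex({0, 1, 3, 4, 5, 7, 9, 10, 12, 15}) = 2
G(44) = mex({0, 2, 3, 4, 5, 6, 7, 9, 10, 12, 15}) = 1
Therefore G(44) = 1.

1


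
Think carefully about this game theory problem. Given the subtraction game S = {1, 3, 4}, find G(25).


The subtraction set is S = {1, 3, 4}.
G(k) = mex{ G(k - s) : s in S, s <= k }. We compute iteratively: G(0) = 0.
G(1) = mex({0}) = 1
G(2) = mex({1}) = 0
G(3) = mex({0}) = 1
G(4) = mex({0, 1}) = 2
G(5) = mex({0, 1, 2}) = 3
G(6) = mex({0, 1, 3}) = 2
G(7) = mex({1, 2}) = 0
G(8) = mex({0, 2, 3}) = 1
G(9) = mex({1, 2, 3}) = 0
G(10) = mex({0, 2}) = 1
Observe that G(7)..G(10) = 0, 1, 0, 1 repeats G(0)..G(3) = 0, 1, 0, 1.
For k >= max(S) = 4, G(k) is determined by the previous 4 values G(k-4)..G(k-1); a window of 4 consecutive values has recurred shifted by 7, so by induction G(k + 7) = G(k) for all k >= 0: the sequence is periodic from the start with period 7.
One period: G(0..6) = 0, 1, 0, 1, 2, 3, 2.
25 mod 7 = 4, so G(25) = G(4) = 2.

2


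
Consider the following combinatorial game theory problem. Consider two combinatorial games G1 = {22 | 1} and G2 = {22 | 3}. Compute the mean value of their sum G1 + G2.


G1 = {22 | 1}, G2 = {22 | 3}
Each is a switch {a | b} with numbers a > b; its mean value is (a + b)/2, and mean value is additive over game sums: m(G1 + G2) = m(G1) + m(G2).
Mean of G1 = (22 + (1))/2 = 23/2 = 23/2
Mean of G2 = (22 + (3))/2 = 25/2 = 25/2
Mean of G1 + G2 = 23/2 + 25/2 = 24

24


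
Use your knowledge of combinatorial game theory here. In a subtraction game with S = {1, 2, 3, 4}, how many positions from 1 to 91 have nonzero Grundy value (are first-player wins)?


Subtraction set S = {1, 2, 3, 4}, so G(n) = n mod 5.
G(n) = 0 when n is a multiple of 5.
Multiples of 5 in [1, 91]: 18
N-positions (nonzero Grundy) = 91 - 18 = 73

73


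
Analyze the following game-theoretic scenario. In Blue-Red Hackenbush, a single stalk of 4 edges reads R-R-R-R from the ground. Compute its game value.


Edges (from ground): R-R-R-R
By Berlekamp's sign-expansion rule, a Blue-Red Hackenbush stalk has the value of the surreal number whose sign sequence is the edge sequence with B -> + and R -> -.
Sign sequence: ----
Trace the sign expansion in the surreal number tree, starting from 0:
Edge 1: R (sign -) -> bounds (-inf, 0), value = -1
Edge 2: R (sign -) -> bounds (-inf, -1), value = -2
Edge 3: R (sign -) -> bounds (-inf, -2), value = -3
Edge 4: R (sign -) -> bounds (-inf, -3), value = -4
Game value = -4

-4


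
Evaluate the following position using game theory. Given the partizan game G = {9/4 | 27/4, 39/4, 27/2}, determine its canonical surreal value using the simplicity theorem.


Left options: {9/4}, max = 9/4
Right options: {27/4, 39/4, 27/2}, min = 27/4
All options are numbers and max(Left) < min(Right), so by the simplicity theorem the value is the simplest (earliest-born) number strictly between 9/4 and 27/4.
Integers 3 through 6 all lie strictly between 9/4 and 27/4.
Among integers, the simplest (lowest birthday = smallest |n|; 0 is born on day 0, +-n on day n) is 3.
No non-integer in the interval can be simpler: if x is a non-integer in the interval, then floor(x) or ceil(x) also lies in the interval (the interval contains an integer), and both are proper prefixes of x's sign expansion, i.e. born earlier. So the game value is 3.
Game value = 3

3


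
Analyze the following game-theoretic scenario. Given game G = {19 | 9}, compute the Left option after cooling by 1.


Original game: {19 | 9} (a switch {a | b} with a > b).
Cooling by t (for t below the temperature (a - b)/2 = 5) taxes each move by t: {a | b} cooled by t is {a - t | b + t}.
Cooling amount: t = 1
Cooled Left option: 19 - 1 = 18
Cooled Right option: 9 + 1 = 10
Cooled game: {18 | 10}
Left option = 18

18


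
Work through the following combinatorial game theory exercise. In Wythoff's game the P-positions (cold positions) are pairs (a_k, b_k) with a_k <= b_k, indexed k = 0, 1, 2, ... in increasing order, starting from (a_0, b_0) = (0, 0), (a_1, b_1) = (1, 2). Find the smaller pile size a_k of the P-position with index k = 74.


By Wythoff's theorem, a_k = floor(k * phi) and b_k = floor(k * phi^2) = a_k + k, where phi = (1 + sqrt(5))/2 is the golden ratio.
phi = (1 + sqrt(5))/2 = 1.618034
k = 74
k * phi = 74 * 1.618034 = 119.734515
a_74 = floor(k * phi) = 119

119


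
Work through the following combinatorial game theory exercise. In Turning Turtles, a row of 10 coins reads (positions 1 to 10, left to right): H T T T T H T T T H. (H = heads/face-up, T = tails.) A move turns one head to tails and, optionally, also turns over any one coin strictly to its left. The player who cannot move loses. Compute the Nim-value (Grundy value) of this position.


Coins: H T T T T H T T T H
Key fact: a single head at position k behaves exactly like a Nim heap of size k (turning it to T and optionally flipping a coin at j < k corresponds to moving the heap from k to j, or to 0), and heads combine as a disjunctive sum (two heads at the same place would cancel, matching j XOR j = 0). So the Nim-value is the XOR of the 1-indexed positions of the heads.
Face-up positions (1-indexed): [1, 6, 10]
XOR 0 with 1: 0 XOR 1 = 1
XOR 1 with 6: 1 XOR 6 = 7
XOR 7 with 10: 7 XOR 10 = 13
Nim-value = 13

13


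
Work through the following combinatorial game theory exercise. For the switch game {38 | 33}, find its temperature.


The game is {38 | 33}, a switch {a | b} with numbers a > b.
Cooling {a | b} by t gives {a - t | b + t}, which stops being hot when a - t = b + t, i.e. at t = (a - b)/2. So the temperature of a switch is (a - b)/2.
Temperature = (Left option - Right option) / 2
= (38 - (33)) / 2
= 5 / 2
= 5/2

5/2


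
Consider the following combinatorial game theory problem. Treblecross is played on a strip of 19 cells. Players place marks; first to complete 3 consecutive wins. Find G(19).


Treblecross: place X on empty cells; 3-in-a-row wins.
Playing within two cells of an existing X lets the opponent win at once, so sensible play treats the cells i-2..i+2 around each X as dead. The player left with no safe cell loses, so this is a normal-play take-away game on strips of safe cells.
Placing X at cell i (0-indexed) of a strip of k safe cells leaves independent strips of sizes max(0, i-2) and max(0, k-i-3). Hence G(k) = mex{ G(max(0,i-2)) XOR G(max(0,k-i-3)) : 0 <= i < k }, with G(0) = 0.
G(1): splits (0,0):0^0=0 -> mex({0}) = 1
G(2): splits (0,0):0^0=0 -> mex({0}) = 1
G(3): splits (0,0):0^0=0 -> mex({0}) = 1
G(4): splits (0,1):0^1=1 (0,0):0^0=0 -> mex({0, 1}) = 2
G(5): splits (0,2):0^1=1 (0,1):0^1=1 (0,0):0^0=0 -> mex({0, 1}) = 2
G(6) = mex({1}) = 0
G(7) = mex({0, 1, 2}) = 3
G(8) = mex({0, 1, 2}) = 3
G(9) = mex({0, 2}) = 1
G(10) = mex({0, 2, 3}) = 1
G(11) = mex({0, 3}) = 1
G(12) = mex({1, 3}) = 0
G(13) = mex({0, 1, 2, 3}) = 4
G(14) = mex({0, 1, 2}) = 3
G(15) = mex({0, 1, 2}) = 3
G(16) = mex({0, 1, 2, 4}) = 3
G(17) = mex({0, 1, 3, 4}) = 2
G(18) = mex({0, 1, 3, 4}) = 2
G(19) = mex({0, 1, 3, 5}) = 2
Therefore G(19) = 2.

2


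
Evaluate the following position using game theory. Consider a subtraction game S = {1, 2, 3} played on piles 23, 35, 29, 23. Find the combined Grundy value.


Subtraction set: {1, 2, 3}
For this subtraction set, G(n) = n mod 4 (period = max + 1 = 4).
Pile 1 (size 23): G(23) = 23 mod 4 = 3
Pile 2 (size 35): G(35) = 35 mod 4 = 3
Pile 3 (size 29): G(29) = 29 mod 4 = 1
Pile 4 (size 23): G(23) = 23 mod 4 = 3
Total Grundy value = XOR of all: 3 XOR 3 XOR 1 XOR 3 = 2

2


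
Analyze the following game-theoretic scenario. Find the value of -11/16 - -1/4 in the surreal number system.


x = -11/16, y = -1/4
Converting to common denominator: 16
x = -11/16, y = -4/16
x - y = -11/16 - -1/4 = -7/16

-7/16


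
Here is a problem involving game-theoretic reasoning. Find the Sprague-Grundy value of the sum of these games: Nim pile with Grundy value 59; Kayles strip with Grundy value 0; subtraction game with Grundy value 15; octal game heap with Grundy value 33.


By the Sprague-Grundy theorem, the Grundy value of a sum of games is the XOR of individual Grundy values.
Nim pile: Grundy value = 59. Running XOR: 0 XOR 59 = 59
Kayles strip: Grundy value = 0. Running XOR: 59 XOR 0 = 59
subtraction game: Grundy value = 15. Running XOR: 59 XOR 15 = 52
octal game heap: Grundy value = 33. Running XOR: 52 XOR 33 = 21
The combined Grundy value is 21.

21


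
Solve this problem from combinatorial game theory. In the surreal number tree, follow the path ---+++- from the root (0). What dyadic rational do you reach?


Sign expansion: ---+++-
Rule: track bounds (lo, hi), initially (-inf, +inf). On '+', the current value becomes lo and we move to the simplest number in (value, hi): value + 1 if hi = +inf, otherwise the midpoint (value + hi)/2. On '-', the current value becomes hi and we move to value - 1 if lo = -inf, otherwise the midpoint (lo + value)/2.
Start at 0.
Step 1: sign = -, move left. Bounds: (-inf, 0). Value = -1
Step 2: sign = -, move left. Bounds: (-inf, -1). Value = -2
Step 3: sign = -, move left. Bounds: (-inf, -2). Value = -3
Step 4: sign = +, move right. Bounds: (-3, -2). Value = -5/2
Step 5: sign = +, move right. Bounds: (-5/2, -2). Value = -9/4
Step 6: sign = +, move right. Bounds: (-9/4, -2). Value = -17/8
Step 7: sign = -, move left. Bounds: (-9/4, -17/8). Value = -35/16
The surreal number with sign expansion ---+++- is -35/16.

-35/16


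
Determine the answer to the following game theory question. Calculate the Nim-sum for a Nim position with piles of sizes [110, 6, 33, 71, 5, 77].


We need the XOR (exclusive or) of all pile sizes.
After XOR-ing pile 1 (size 110): 0 XOR 110 = 110
After XOR-ing pile 2 (size 6): 110 XOR 6 = 104
After XOR-ing pile 3 (size 33): 104 XOR 33 = 73
After XOR-ing pile 4 (size 71): 73 XOR 71 = 14
After XOR-ing pile 5 (size 5): 14 XOR 5 = 11
After XOR-ing pile 6 (size 77): 11 XOR 77 = 70
The Nim-value of this position is 70.

70


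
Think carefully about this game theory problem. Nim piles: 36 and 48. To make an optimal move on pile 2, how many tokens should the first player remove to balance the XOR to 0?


Piles: 36 and 48
Current XOR: 36 XOR 48 = 20 (non-zero, so this is an N-position).
To make the XOR zero, we need to find a move that balances the piles.
For pile 2 (size 48): target = 48 XOR 20 = 36
We reduce pile 2 from 48 to 36.
Tokens removed: 48 - 36 = 12
Verification: 36 XOR 36 = 0

12


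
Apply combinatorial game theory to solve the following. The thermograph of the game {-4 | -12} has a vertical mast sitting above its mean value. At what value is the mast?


Game = {-4 | -12}, a switch {a | b} with numbers a > b.
Its thermograph has left wall a - t and right wall b + t, which meet at t = (a - b)/2, where both equal (a + b)/2. So the mast (mean value) is at (a + b)/2.
Mean = (-4 + (-12))/2 = -16/2 = -8

-8


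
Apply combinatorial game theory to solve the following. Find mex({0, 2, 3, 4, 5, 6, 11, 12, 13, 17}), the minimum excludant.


Set = {0, 2, 3, 4, 5, 6, 11, 12, 13, 17}
0 is in the set.
1 is NOT in the set. This is the mex.
mex = 1

1


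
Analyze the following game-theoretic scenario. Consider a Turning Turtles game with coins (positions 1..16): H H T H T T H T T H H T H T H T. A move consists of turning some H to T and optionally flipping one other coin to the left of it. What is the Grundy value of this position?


Coins: H H T H T T H T T H H T H T H T
Key fact: a single head at position k behaves exactly like a Nim heap of size k (turning it to T and optionally flipping a coin at j < k corresponds to moving the heap from k to j, or to 0), and heads combine as a disjunctive sum (two heads at the same place would cancel, matching j XOR j = 0). So the Nim-value is the XOR of the 1-indexed positions of the heads.
Face-up positions (1-indexed): [1, 2, 4, 7, 10, 11, 13, 15]
XOR 0 with 1: 0 XOR 1 = 1
XOR 1 with 2: 1 XOR 2 = 3
XOR 3 with 4: 3 XOR 4 = 7
XOR 7 with 7: 7 XOR 7 = 0
XOR 0 with 10: 0 XOR 10 = 10
XOR 10 with 11: 10 XOR 11 = 1
XOR 1 with 13: 1 XOR 13 = 12
XOR 12 with 15: 12 XOR 15 = 3
Nim-value = 3

3


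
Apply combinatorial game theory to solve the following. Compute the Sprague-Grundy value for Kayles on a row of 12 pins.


Kayles: a move removes 1 or 2 adjacent pins from a contiguous row.
Removing pins from a row of k leaves two independent rows (a, b) with a + b = k - 1 (one pin) or a + b = k - 2 (two pins); an end removal gives a = 0.
By Sprague-Grundy, G(k) = mex{ G(a) XOR G(b) } over all these splits. G(0) = 0.
G(1): splits (0,0):0^0=0 -> mex({0}) = 1
G(2): splits (0,1):0^1=1 (0,0):0^0=0 -> mex({0, 1}) = 2
G(3): splits (0,2):0^2=2 (1,1):1^1=0 (0,1):0^1=1 -> mex({0, 1, 2}) = 3
G(4): splits (0,3):0^3=3 (1,2):1^2=3 (0,2):0^2=2 (1,1):1^1=0 -> mex({0, 2, 3}) = 1
G(5): splits (0,4):0^1=1 (1,3):1^3=2 (2,2):2^2=0 (0,3):0^3=3 (1,2):1^2=3 -> mex({0, 1, 2, 3}) = 4
G(6) = mex({0, 1, 2, 4}) = 3
G(7) = mex({0, 1, 3, 4, 5}) = 2
G(8) = mex({0, 2, 3, 5, 6}) = 1
G(9) = mex({0, 1, 2, 3, 6, 7}) = 4
G(10) = mex({0, 1, 3, 4, 5, 7}) = 2
G(11) = mex({0, 1, 2, 3, 4, 5}) = 6
G(12) = mex({0, 1, 2, 3, 5, 6, 7}) = 4
Therefore G(12) = 4.

4


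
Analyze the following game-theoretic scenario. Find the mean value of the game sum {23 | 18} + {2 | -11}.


G1 = {23 | 18}, G2 = {2 | -11}
Each is a switch {a | b} with numbers a > b; its mean value is (a + b)/2, and mean value is additive over game sums: m(G1 + G2) = m(G1) + m(G2).
Mean of G1 = (23 + (18))/2 = 41/2 = 41/2
Mean of G2 = (2 + (-11))/2 = -9/2 = -9/2
Mean of G1 + G2 = 41/2 + -9/2 = 16

16


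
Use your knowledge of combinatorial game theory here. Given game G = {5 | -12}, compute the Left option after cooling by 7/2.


Original game: {5 | -12} (a switch {a | b} with a > b).
Cooling by t (for t below the temperature (a - b)/2 = 17/2) taxes each move by t: {a | b} cooled by t is {a - t | b + t}.
Cooling amount: t = 7/2
Cooled Left option: 5 - 7/2 = 3/2
Cooled Right option: -12 + 7/2 = -17/2
Cooled game: {3/2 | -17/2}
Left option = 3/2

3/2


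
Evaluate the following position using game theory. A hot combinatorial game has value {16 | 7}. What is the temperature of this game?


The game is {16 | 7}, a switch {a | b} with numbers a > b.
Cooling {a | b} by t gives {a - t | b + t}, which stops being hot when a - t = b + t, i.e. at t = (a - b)/2. So the temperature of a switch is (a - b)/2.
Temperature = (Left option - Right option) / 2
= (16 - (7)) / 2
= 9 / 2
= 9/2

9/2


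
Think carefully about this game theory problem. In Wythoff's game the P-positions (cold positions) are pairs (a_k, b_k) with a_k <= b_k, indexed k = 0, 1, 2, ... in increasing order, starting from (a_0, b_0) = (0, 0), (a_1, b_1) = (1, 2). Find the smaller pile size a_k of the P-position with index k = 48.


By Wythoff's theorem, a_k = floor(k * phi) and b_k = floor(k * phi^2) = a_k + k, where phi = (1 + sqrt(5))/2 is the golden ratio.
phi = (1 + sqrt(5))/2 = 1.618034
k = 48
k * phi = 48 * 1.618034 = 77.665631
a_48 = floor(k * phi) = 77

77


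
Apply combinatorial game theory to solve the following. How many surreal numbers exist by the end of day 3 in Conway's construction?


Day 0: {|} = 0 is born. Count = 1.
Day n: the number of surreal numbers born by day n is 2^(n+1) - 1.
By day 0: 2^1 - 1 = 1
By day 1: 2^2 - 1 = 3
By day 2: 2^3 - 1 = 7
By day 3: 2^4 - 1 = 15
By day 3: 15 surreal numbers.

15


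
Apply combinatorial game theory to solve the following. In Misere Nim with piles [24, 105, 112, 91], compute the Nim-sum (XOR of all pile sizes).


We need the XOR (exclusive or) of all pile sizes.
After XOR-ing pile 1 (size 24): 0 XOR 24 = 24
After XOR-ing pile 2 (size 105): 24 XOR 105 = 113
After XOR-ing pile 3 (size 112): 113 XOR 112 = 1
After XOR-ing pile 4 (size 91): 1 XOR 91 = 90
The Nim-value of this position is 90.

90


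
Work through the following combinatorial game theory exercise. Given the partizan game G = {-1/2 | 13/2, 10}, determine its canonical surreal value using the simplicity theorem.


Left options: {-1/2}, max = -1/2
Right options: {13/2, 10}, min = 13/2
All options are numbers and max(Left) < min(Right), so by the simplicity theorem the value is the simplest (earliest-born) number strictly between -1/2 and 13/2.
Integers 0 through 6 all lie strictly between -1/2 and 13/2.
Among integers, the simplest (lowest birthday = smallest |n|; 0 is born on day 0, +-n on day n) is 0.
No non-integer in the interval can be simpler: if x is a non-integer in the interval, then floor(x) or ceil(x) also lies in the interval (the interval contains an integer), and both are proper prefixes of x's sign expansion, i.e. born earlier. So the game value is 0.
Game value = 0

0


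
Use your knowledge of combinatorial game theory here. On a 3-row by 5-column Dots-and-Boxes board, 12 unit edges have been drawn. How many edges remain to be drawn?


Grid: 3 x 5 boxes, i.e. 4 rows and 6 columns of dots.
Horizontal edges: (rows + 1) * cols = 4 * 5 = 20
Vertical edges: rows * (cols + 1) = 3 * 6 = 18
Total edges: 20 + 18 = 38
Edges drawn: 12
Remaining: 38 - 12 = 26

26


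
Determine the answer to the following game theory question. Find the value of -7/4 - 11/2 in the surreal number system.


x = -7/4, y = 11/2
Converting to common denominator: 4
x = -7/4, y = 22/4
x - y = -7/4 - 11/2 = -29/4

-29/4


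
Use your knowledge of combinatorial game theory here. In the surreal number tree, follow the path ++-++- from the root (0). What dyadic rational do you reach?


Sign expansion: ++-++-
Rule: track bounds (lo, hi), initially (-inf, +inf). On '+', the current value becomes lo and we move to the simplest number in (value, hi): value + 1 if hi = +inf, otherwise the midpoint (value + hi)/2. On '-', the current value becomes hi and we move to value - 1 if lo = -inf, otherwise the midpoint (lo + value)/2.
Start at 0.
Step 1: sign = +, move right. Bounds: (0, +inf). Value = 1
Step 2: sign = +, move right. Bounds: (1, +inf). Value = 2
Step 3: sign = -, move left. Bounds: (1, 2). Value = 3/2
Step 4: sign = +, move right. Bounds: (3/2, 2). Value = 7/4
Step 5: sign = +, move right. Bounds: (7/4, 2). Value = 15/8
Step 6: sign = -, move left. Bounds: (7/4, 15/8). Value = 29/16
The surreal number with sign expansion ++-++- is 29/16.

29/16


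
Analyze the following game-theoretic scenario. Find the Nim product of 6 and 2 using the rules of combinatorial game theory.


Nim multiplication is bilinear over XOR: (u XOR v) * w = (u*w) XOR (v*w).
So we split each operand into its bit components and XOR the pairwise Nim products.
6 = 2 + 4 (as XOR of powers of 2).
2 = 2 (as XOR of powers of 2).
Using the standard Nim-product table on single bits:
  2*2 = 3,   2*4 = 8,   2*8 = 12,
  4*4 = 6,   4*8 = 11,  8*8 = 13,
and  1*x = x (identity), k*l = l*k (commutative).
Pairwise Nim products:
  2 * 2 = 3
  4 * 2 = 8
XOR them: 3 XOR 8 = 11.
Result: 6 * 2 = 11 (in Nim).

11


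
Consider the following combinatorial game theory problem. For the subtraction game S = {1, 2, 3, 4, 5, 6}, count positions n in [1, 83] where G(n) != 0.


Subtraction set S = {1, 2, 3, 4, 5, 6}, so G(n) = n mod 7.
G(n) = 0 when n is a multiple of 7.
Multiples of 7 in [1, 83]: 11
N-positions (nonzero Grundy) = 83 - 11 = 72

72


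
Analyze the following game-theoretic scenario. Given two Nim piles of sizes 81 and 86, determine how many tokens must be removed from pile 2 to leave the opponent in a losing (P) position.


Piles: 81 and 86
Current XOR: 81 XOR 86 = 7 (non-zero, so this is an N-position).
To make the XOR zero, we need to find a move that balances the piles.
For pile 2 (size 86): target = 86 XOR 7 = 81
We reduce pile 2 from 86 to 81.
Tokens removed: 86 - 81 = 5
Verification: 81 XOR 81 = 0

5


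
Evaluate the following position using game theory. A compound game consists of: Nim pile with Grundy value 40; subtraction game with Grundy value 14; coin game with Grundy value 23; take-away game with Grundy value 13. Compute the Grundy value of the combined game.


By the Sprague-Grundy theorem, the Grundy value of a sum of games is the XOR of individual Grundy values.
Nim pile: Grundy value = 40. Running XOR: 0 XOR 40 = 40
subtraction game: Grundy value = 14. Running XOR: 40 XOR 14 = 38
coin game: Grundy value = 23. Running XOR: 38 XOR 23 = 49
take-away game: Grundy value = 13. Running XOR: 49 XOR 13 = 60
The combined Grundy value is 60.

60


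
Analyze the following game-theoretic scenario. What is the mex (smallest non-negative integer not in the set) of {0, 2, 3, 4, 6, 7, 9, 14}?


Set = {0, 2, 3, 4, 6, 7, 9, 14}
0 is in the set.
1 is NOT in the set. This is the mex.
mex = 1

1


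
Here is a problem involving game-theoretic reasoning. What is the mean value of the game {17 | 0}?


Game = {17 | 0}, a switch {a | b} with numbers a > b.
Its thermograph has left wall a - t and right wall b + t, which meet at t = (a - b)/2, where both equal (a + b)/2. So the mast (mean value) is at (a + b)/2.
Mean = (17 + (0))/2 = 17/2 = 17/2

17/2


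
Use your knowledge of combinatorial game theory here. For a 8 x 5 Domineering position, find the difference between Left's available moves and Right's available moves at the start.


Board is 8 x 5 (rows x cols).
Left (vertical) placements: (rows-1) * cols = 7 * 5 = 35
Right (horizontal) placements: rows * (cols-1) = 8 * 4 = 32
Advantage = Left - Right = 35 - 32 = 3

3


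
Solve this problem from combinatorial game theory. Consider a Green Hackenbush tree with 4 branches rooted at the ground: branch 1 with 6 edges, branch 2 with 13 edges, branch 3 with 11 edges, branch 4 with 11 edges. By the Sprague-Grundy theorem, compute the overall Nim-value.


The tree has 4 branches from the ground vertex.
In Green Hackenbush, the Nim-value of a simple path of length k is k.
Branch 1: length 6, Nim-value = 6
Branch 2: length 13, Nim-value = 13
Branch 3: length 11, Nim-value = 11
Branch 4: length 11, Nim-value = 11
Total Nim-value = XOR of all branch values:
0 XOR 6 = 6
6 XOR 13 = 11
11 XOR 11 = 0
0 XOR 11 = 11
Nim-value of the tree = 11

11


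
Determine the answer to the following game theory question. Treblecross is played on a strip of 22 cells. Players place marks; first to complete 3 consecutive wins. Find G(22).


Treblecross: place X on empty cells; 3-in-a-row wins.
Playing within two cells of an existing X lets the opponent win at once, so sensible play treats the cells i-2..i+2 around each X as dead. The player left with no safe cell loses, so this is a normal-play take-away game on strips of safe cells.
Placing X at cell i (0-indexed) of a strip of k safe cells leaves independent strips of sizes max(0, i-2) and max(0, k-i-3). Hence G(k) = mex{ G(max(0,i-2)) XOR G(max(0,k-i-3)) : 0 <= i < k }, with G(0) = 0.
G(1): splits (0,0):0^0=0 -> mex({0}) = 1
G(2): splits (0,0):0^0=0 -> mex({0}) = 1
G(3): splits (0,0):0^0=0 -> mex({0}) = 1
G(4): splits (0,1):0^1=1 (0,0):0^0=0 -> mex({0, 1}) = 2
G(5): splits (0,2):0^1=1 (0,1):0^1=1 (0,0):0^0=0 -> mex({0, 1}) = 2
G(6) = mex({1}) = 0
G(7) = mex({0, 1, 2}) = 3
G(8) = mex({0, 1, 2}) = 3
G(9) = mex({0, 2}) = 1
G(10) = mex({0, 2, 3}) = 1
G(11) = mex({0, 3}) = 1
G(12) = mex({1, 3}) = 0
G(13) = mex({0, 1, 2, 3}) = 4
G(14) = mex({0, 1, 2}) = 3
G(15) = mex({0, 1, 2}) = 3
G(16) = mex({0, 1, 2, 4}) = 3
G(17) = mex({0, 1, 3, 4}) = 2
G(18) = mex({0, 1, 3, 4}) = 2
G(19) = mex({0, 1, 3, 5}) = 2
G(20) = mex({0, 1, 2, 3, 5}) = 4
G(21) = mex({0, 1, 2, 3, 5}) = 4
G(22) = mex({1, 2, 6}) = 0
Therefore G(22) = 0.

0


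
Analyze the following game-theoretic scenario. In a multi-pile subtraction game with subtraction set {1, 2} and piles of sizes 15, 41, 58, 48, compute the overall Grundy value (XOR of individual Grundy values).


Subtraction set: {1, 2}
For this subtraction set, G(n) = n mod 3 (period = max + 1 = 3).
Pile 1 (size 15): G(15) = 15 mod 3 = 0
Pile 2 (size 41): G(41) = 41 mod 3 = 2
Pile 3 (size 58): G(58) = 58 mod 3 = 1
Pile 4 (size 48): G(48) = 48 mod 3 = 0
Total Grundy value = XOR of all: 0 XOR 2 XOR 1 XOR 0 = 3

3


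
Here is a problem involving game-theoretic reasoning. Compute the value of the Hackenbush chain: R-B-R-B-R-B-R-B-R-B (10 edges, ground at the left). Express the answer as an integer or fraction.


Edges (from ground): R-B-R-B-R-B-R-B-R-B
By Berlekamp's sign-expansion rule, a Blue-Red Hackenbush stalk has the value of the surreal number whose sign sequence is the edge sequence with B -> + and R -> -.
Sign sequence: -+-+-+-+-+
Trace the sign expansion in the surreal number tree, starting from 0:
Edge 1: R (sign -) -> bounds (-inf, 0), value = -1
Edge 2: B (sign +) -> bounds (-1, 0), value = -1/2
Edge 3: R (sign -) -> bounds (-1, -1/2), value = -3/4
Edge 4: B (sign +) -> bounds (-3/4, -1/2), value = -5/8
Edge 5: R (sign -) -> bounds (-3/4, -5/8), value = -11/16
Edge 6: B (sign +) -> bounds (-11/16, -5/8), value = -21/32
Edge 7: R (sign -) -> bounds (-11/16, -21/32), value = -43/64
Edge 8: B (sign +) -> bounds (-43/64, -21/32), value = -85/128
Edge 9: R (sign -) -> bounds (-43/64, -85/128), value = -171/256
Edge 10: B (sign +) -> bounds (-171/256, -85/128), value = -341/512
Game value = -341/512

-341/512


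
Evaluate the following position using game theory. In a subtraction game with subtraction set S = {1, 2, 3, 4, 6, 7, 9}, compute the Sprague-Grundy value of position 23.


The subtraction set is S = {1, 2, 3, 4, 6, 7, 9}.
G(k) = mex{ G(k - s) : s in S, s <= k }. We compute iteratively: G(0) = 0.
G(1) = mex({0}) = 1
G(2) = mex({0, 1}) = 2
G(3) = mex({0, 1, 2}) = 3
G(4) = mex({0, 1, 2, 3}) = 4
G(5) = mex({1, 2, 3, 4}) = 0
G(6) = mex({0, 2, 3, 4}) = 1
G(7) = mex({0, 1, 3, 4}) = 2
G(8) = mex({0, 1, 2, 4}) = 3
G(9) = mex({0, 1, 2, 3}) = 4
G(10) = mex({1, 2, 3, 4}) = 0
G(11) = mex({0, 2, 3, 4}) = 1
G(12) = mex({0, 1, 3, 4}) = 2
G(13) = mex({0, 1, 2, 4}) = 3
Observe that G(5)..G(13) = 0, 1, 2, 3, 4, 0, 1, 2, 3 repeats G(0)..G(8) = 0, 1, 2, 3, 4, 0, 1, 2, 3.
For k >= max(S) = 9, G(k) is determined by the previous 9 values G(k-9)..G(k-1); a window of 9 consecutive values has recurred shifted by 5, so by induction G(k + 5) = G(k) for all k >= 0: the sequence is periodic from the start with period 5.
One period: G(0..4) = 0, 1, 2, 3, 4.
23 mod 5 = 3, so G(23) = G(3) = 3.

3
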